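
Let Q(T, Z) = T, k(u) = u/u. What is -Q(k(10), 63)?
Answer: -1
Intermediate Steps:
k(u) = 1
-Q(k(10), 63) = -1*1 = -1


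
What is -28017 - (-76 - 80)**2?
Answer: -52353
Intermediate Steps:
-28017 - (-76 - 80)**2 = -28017 - 1*(-156)**2 = -28017 - 1*24336 = -28017 - 24336 = -52353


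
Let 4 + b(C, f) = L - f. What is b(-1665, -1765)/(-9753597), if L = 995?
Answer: -2756/9753597 ≈ -0.00028256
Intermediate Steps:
b(C, f) = 991 - f (b(C, f) = -4 + (995 - f) = 991 - f)
b(-1665, -1765)/(-9753597) = (991 - 1*(-1765))/(-9753597) = (991 + 1765)*(-1/9753597) = 2756*(-1/9753597) = -2756/9753597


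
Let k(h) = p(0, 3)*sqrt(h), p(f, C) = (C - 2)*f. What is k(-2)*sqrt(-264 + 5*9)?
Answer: 0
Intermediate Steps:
p(f, C) = f*(-2 + C) (p(f, C) = (-2 + C)*f = f*(-2 + C))
k(h) = 0 (k(h) = (0*(-2 + 3))*sqrt(h) = (0*1)*sqrt(h) = 0*sqrt(h) = 0)
k(-2)*sqrt(-264 + 5*9) = 0*sqrt(-264 + 5*9) = 0*sqrt(-264 + 45) = 0*sqrt(-219) = 0*(I*sqrt(219)) = 0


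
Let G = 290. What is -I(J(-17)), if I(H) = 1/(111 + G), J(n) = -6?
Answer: -1/401 ≈ -0.0024938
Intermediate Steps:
I(H) = 1/401 (I(H) = 1/(111 + 290) = 1/401)
-I(J(-17)) = -1*1/401 = -1/401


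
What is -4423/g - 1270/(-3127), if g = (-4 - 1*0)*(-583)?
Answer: -205077/137588 ≈ -1.4905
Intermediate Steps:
g = 2332 (g = (-4 + 0)*(-583) = -4*(-583) = 2332)
-4423/g - 1270/(-3127) = -4423/2332 - 1270/(-3127) = -4423*1/2332 - 1270*(-1/3127) = -4423/2332 + 1270/3127 = -205077/137588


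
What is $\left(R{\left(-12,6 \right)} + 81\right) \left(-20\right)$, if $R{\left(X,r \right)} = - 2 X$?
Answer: $-2100$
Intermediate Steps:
$\left(R{\left(-12,6 \right)} + 81\right) \left(-20\right) = \left(\left(-2\right) \left(-12\right) + 81\right) \left(-20\right) = \left(24 + 81\right) \left(-20\right) = 105 \left(-20\right) = -2100$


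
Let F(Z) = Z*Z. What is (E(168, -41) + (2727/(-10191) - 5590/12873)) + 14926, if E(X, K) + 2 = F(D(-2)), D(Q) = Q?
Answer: 652764494381/43729581 ≈ 14927.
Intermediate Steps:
F(Z) = Z²
E(X, K) = 2 (E(X, K) = -2 + (-2)² = -2 + 4 = 2)
(E(168, -41) + (2727/(-10191) - 5590/12873)) + 14926 = (2 + (2727/(-10191) - 5590/12873)) + 14926 = (2 + (2727*(-1/10191) - 5590*1/12873)) + 14926 = (2 + (-909/3397 - 5590/12873)) + 14926 = (2 - 30690787/43729581) + 14926 = 56768375/43729581 + 14926 = 652764494381/43729581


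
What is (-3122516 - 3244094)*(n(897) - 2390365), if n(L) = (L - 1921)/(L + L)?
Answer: 13651017235951370/897 ≈ 1.5219e+13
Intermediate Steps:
n(L) = (-1921 + L)/(2*L) (n(L) = (-1921 + L)/((2*L)) = (-1921 + L)*(1/(2*L)) = (-1921 + L)/(2*L))
(-3122516 - 3244094)*(n(897) - 2390365) = (-3122516 - 3244094)*((1/2)*(-1921 + 897)/897 - 2390365) = -6366610*((1/2)*(1/897)*(-1024) - 2390365) = -6366610*(-512/897 - 2390365) = -6366610*(-2144157917/897) = 13651017235951370/897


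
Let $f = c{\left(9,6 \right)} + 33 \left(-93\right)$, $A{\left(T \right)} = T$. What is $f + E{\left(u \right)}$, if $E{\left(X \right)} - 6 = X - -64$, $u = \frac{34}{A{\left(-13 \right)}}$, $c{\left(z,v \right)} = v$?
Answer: $- \frac{38943}{13} \approx -2995.6$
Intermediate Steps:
$u = - \frac{34}{13}$ ($u = \frac{34}{-13} = 34 \left(- \frac{1}{13}\right) = - \frac{34}{13} \approx -2.6154$)
$E{\left(X \right)} = 70 + X$ ($E{\left(X \right)} = 6 + \left(X - -64\right) = 6 + \left(X + 64\right) = 6 + \left(64 + X\right) = 70 + X$)
$f = -3063$ ($f = 6 + 33 \left(-93\right) = 6 - 3069 = -3063$)
$f + E{\left(u \right)} = -3063 + \left(70 - \frac{34}{13}\right) = -3063 + \frac{876}{13} = - \frac{38943}{13}$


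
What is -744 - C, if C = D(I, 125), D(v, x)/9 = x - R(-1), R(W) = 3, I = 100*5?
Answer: -1842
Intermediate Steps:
I = 500
D(v, x) = -27 + 9*x (D(v, x) = 9*(x - 1*3) = 9*(x - 3) = 9*(-3 + x) = -27 + 9*x)
C = 1098 (C = -27 + 9*125 = -27 + 1125 = 1098)
-744 - C = -744 - 1*1098 = -744 - 1098 = -1842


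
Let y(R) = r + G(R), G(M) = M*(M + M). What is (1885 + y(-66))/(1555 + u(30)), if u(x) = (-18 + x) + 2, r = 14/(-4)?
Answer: 21187/3138 ≈ 6.7518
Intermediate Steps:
r = -7/2 (r = 14*(-¼) = -7/2 ≈ -3.5000)
u(x) = -16 + x
G(M) = 2*M² (G(M) = M*(2*M) = 2*M²)
y(R) = -7/2 + 2*R²
(1885 + y(-66))/(1555 + u(30)) = (1885 + (-7/2 + 2*(-66)²))/(1555 + (-16 + 30)) = (1885 + (-7/2 + 2*4356))/(1555 + 14) = (1885 + (-7/2 + 8712))/1569 = (1885 + 17417/2)*(1/1569) = (21187/2)*(1/1569) = 21187/3138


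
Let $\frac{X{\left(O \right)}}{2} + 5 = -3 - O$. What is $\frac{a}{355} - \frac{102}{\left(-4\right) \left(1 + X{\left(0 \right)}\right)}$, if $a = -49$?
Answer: $- \frac{261}{142} \approx -1.838$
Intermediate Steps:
$X{\left(O \right)} = -16 - 2 O$ ($X{\left(O \right)} = -10 + 2 \left(-3 - O\right) = -10 - \left(6 + 2 O\right) = -16 - 2 O$)
$\frac{a}{355} - \frac{102}{\left(-4\right) \left(1 + X{\left(0 \right)}\right)} = - \frac{49}{355} - \frac{102}{\left(-4\right) \left(1 - 16\right)} = - \frac{49}{355} - \frac{102}{\left(-4\right) \left(-15\right)} = - \frac{49}{355} - \frac{102}{60} = - \frac{49}{355} - \frac{17}{10} = - \frac{261}{142}$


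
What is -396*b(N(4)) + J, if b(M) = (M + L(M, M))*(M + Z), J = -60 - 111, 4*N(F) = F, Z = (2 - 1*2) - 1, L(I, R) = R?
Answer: -171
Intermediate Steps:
Z = -1 (Z = (2 - 2) - 1 = 0 - 1 = -1)
N(F) = F/4
J = -171
b(M) = 2*M*(-1 + M) (b(M) = (M + M)*(M - 1) = (2*M)*(-1 + M) = 2*M*(-1 + M))
-396*b(N(4)) + J = -792*(¼)*4*(-1 + (¼)*4) - 171 = -792*(-1 + 1) - 171 = -792*0 - 171 = -396*0 - 171 = 0 - 171 = -171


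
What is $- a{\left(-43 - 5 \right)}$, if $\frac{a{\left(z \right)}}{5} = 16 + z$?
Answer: $160$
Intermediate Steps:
$a{\left(z \right)} = 80 + 5 z$ ($a{\left(z \right)} = 5 \left(16 + z\right) = 80 + 5 z$)
$- a{\left(-43 - 5 \right)} = - (80 + 5 \left(-43 - 5\right)) = - (80 + 5 \left(-48\right)) = - (80 - 240) = \left(-1\right) \left(-160\right) = 160$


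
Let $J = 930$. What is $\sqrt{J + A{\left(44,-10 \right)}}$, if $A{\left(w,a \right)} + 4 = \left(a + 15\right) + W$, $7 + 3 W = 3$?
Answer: $\frac{\sqrt{8367}}{3} \approx 30.49$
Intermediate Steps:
$W = - \frac{4}{3}$ ($W = - \frac{7}{3} + \frac{1}{3} \cdot 3 = - \frac{7}{3} + 1 = - \frac{4}{3} \approx -1.3333$)
$A{\left(w,a \right)} = \frac{29}{3} + a$ ($A{\left(w,a \right)} = -4 + \left(\left(a + 15\right) - \frac{4}{3}\right) = -4 + \left(\left(15 + a\right) - \frac{4}{3}\right) = -4 + \left(\frac{41}{3} + a\right) = \frac{29}{3} + a$)
$\sqrt{J + A{\left(44,-10 \right)}} = \sqrt{930 + \left(\frac{29}{3} - 10\right)} = \sqrt{930 - \frac{1}{3}} = \sqrt{\frac{2789}{3}} = \frac{\sqrt{8367}}{3}$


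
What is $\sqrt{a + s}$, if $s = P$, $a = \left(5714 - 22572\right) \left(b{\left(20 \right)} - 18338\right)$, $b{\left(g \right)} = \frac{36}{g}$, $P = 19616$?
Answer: $\frac{\sqrt{7728281890}}{5} \approx 17582.0$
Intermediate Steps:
$a = \frac{1545558298}{5}$ ($a = \left(5714 - 22572\right) \left(\frac{36}{20} - 18338\right) = - 16858 \left(36 \cdot \frac{1}{20} - 18338\right) = - 16858 \left(\frac{9}{5} - 18338\right) = \left(-16858\right) \left(- \frac{91681}{5}\right) = \frac{1545558298}{5} \approx 3.0911 \cdot 10^{8}$)
$s = 19616$
$\sqrt{a + s} = \sqrt{\frac{1545558298}{5} + 19616} = \sqrt{\frac{1545656378}{5}} = \frac{\sqrt{7728281890}}{5}$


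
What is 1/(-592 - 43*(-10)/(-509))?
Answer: -509/301758 ≈ -0.0016868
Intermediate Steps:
1/(-592 - 43*(-10)/(-509)) = 1/(-592 + 430*(-1/509)) = 1/(-592 - 430/509) = 1/(-301758/509) = -509/301758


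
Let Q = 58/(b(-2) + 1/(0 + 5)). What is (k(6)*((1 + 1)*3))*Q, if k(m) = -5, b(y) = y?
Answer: 2900/3 ≈ 966.67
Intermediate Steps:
Q = -290/9 (Q = 58/(-2 + 1/(0 + 5)) = 58/(-2 + 1/5) = 58/(-9/5) = -5/9*58 = -290/9 ≈ -32.222)
(k(6)*((1 + 1)*3))*Q = -5*(1 + 1)*3*(-290/9) = -10*3*(-290/9) = -5*6*(-290/9) = -30*(-290/9) = 2900/3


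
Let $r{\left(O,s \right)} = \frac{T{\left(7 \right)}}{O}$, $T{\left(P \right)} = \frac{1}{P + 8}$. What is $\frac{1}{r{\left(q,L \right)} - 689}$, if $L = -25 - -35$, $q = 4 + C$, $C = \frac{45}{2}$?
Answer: $- \frac{795}{547753} \approx -0.0014514$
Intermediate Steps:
$C = \frac{45}{2}$ ($C = 45 \cdot \frac{1}{2} = \frac{45}{2} \approx 22.5$)
$T{\left(P \right)} = \frac{1}{8 + P}$
$q = \frac{53}{2}$ ($q = 4 + \frac{45}{2} = \frac{53}{2} \approx 26.5$)
$L = 10$ ($L = -25 + 35 = 10$)
$r{\left(O,s \right)} = \frac{1}{15 O}$ ($r{\left(O,s \right)} = \frac{1}{\left(8 + 7\right) O} = \frac{1}{15 O}$)
$\frac{1}{r{\left(q,L \right)} - 689} = \frac{1}{\frac{1}{15 \cdot \frac{53}{2}} - 689} = \frac{1}{\frac{1}{15} \cdot \frac{2}{53} - 689} = \frac{1}{\frac{2}{795} - 689} = \frac{1}{- \frac{547753}{795}} = - \frac{795}{547753}$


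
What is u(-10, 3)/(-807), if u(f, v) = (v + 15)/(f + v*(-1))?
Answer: 6/3497 ≈ 0.0017158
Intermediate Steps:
u(f, v) = (15 + v)/(f - v)
u(-10, 3)/(-807) = ((15 + 3)/(-10 - 1*3))/(-807) = (18/(-10 - 3))*(-1/807) = (18/(-13))*(-1/807) = -1/13*18*(-1/807) = -18/13*(-1/807) = 6/3497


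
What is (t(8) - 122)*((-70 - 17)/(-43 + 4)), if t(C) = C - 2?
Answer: -3364/13 ≈ -258.77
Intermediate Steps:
t(C) = -2 + C
(t(8) - 122)*((-70 - 17)/(-43 + 4)) = ((-2 + 8) - 122)*((-70 - 17)/(-43 + 4)) = (6 - 122)*(-87/(-39)) = -(-10092)*(-1)/39 = -116*29/13 = -3364/13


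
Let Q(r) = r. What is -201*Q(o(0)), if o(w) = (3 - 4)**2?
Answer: -201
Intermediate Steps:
o(w) = 1 (o(w) = (-1)**2 = 1)
-201*Q(o(0)) = -201*1 = -201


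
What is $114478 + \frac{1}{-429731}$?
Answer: $\frac{49194745417}{429731} \approx 1.1448 \cdot 10^{5}$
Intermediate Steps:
$114478 + \frac{1}{-429731} = 114478 - \frac{1}{429731} = \frac{49194745417}{429731}$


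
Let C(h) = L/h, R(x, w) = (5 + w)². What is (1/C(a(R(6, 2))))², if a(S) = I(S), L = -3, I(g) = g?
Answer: 2401/9 ≈ 266.78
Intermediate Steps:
a(S) = S
C(h) = -3/h
(1/C(a(R(6, 2))))² = (1/(-3/(5 + 2)²))² = (1/(-3/(7²)))² = (1/(-3/49))² = (-49/3)² = 2401/9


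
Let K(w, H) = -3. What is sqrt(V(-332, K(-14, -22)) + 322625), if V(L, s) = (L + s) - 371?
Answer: sqrt(321919) ≈ 567.38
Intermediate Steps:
V(L, s) = -371 + L + s
sqrt(V(-332, K(-14, -22)) + 322625) = sqrt((-371 - 332 - 3) + 322625) = sqrt(-706 + 322625) = sqrt(321919)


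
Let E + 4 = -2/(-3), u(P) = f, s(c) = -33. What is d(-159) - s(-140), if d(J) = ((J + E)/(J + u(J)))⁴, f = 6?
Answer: 1521003098674/44386483761 ≈ 34.267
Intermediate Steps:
u(P) = 6
E = -10/3 (E = -4 - 2/(-3) = -4 - 2*(-⅓) = -4 + ⅔ = -10/3 ≈ -3.3333)
d(J) = (-10/3 + J)⁴/(6 + J)⁴ (d(J) = ((J - 10/3)/(J + 6))⁴ = ((-10/3 + J)/(6 + J))⁴ = (-10/3 + J)⁴/(6 + J)⁴)
d(-159) - s(-140) = (-10 + 3*(-159))⁴/(81*(6 - 159)⁴) - 1*(-33) = (1/81)*(-10 - 477)⁴/(-153)⁴ + 33 = (1/81)*(-487)⁴*(1/547981281) + 33 = (1/81)*56249134561*(1/547981281) + 33 = 56249134561/44386483761 + 33 = 1521003098674/44386483761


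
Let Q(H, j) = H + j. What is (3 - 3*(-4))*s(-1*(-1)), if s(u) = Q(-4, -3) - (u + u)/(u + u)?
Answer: -120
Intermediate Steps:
s(u) = -8 (s(u) = (-4 - 3) - (u + u)/(u + u) = -7 - 2*u/(2*u) = -7 - 2*u*1/(2*u) = -7 - 1*1 = -7 - 1 = -8)
(3 - 3*(-4))*s(-1*(-1)) = (3 - 3*(-4))*(-8) = (3 + 12)*(-8) = 15*(-8) = -120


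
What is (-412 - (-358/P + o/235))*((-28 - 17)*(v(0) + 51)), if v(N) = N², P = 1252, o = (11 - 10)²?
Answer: 27800657379/29422 ≈ 9.4489e+5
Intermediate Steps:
o = 1 (o = 1² = 1)
(-412 - (-358/P + o/235))*((-28 - 17)*(v(0) + 51)) = (-412 - (-358/1252 + 1/235))*((-28 - 17)*(0² + 51)) = (-412 - (-358*1/1252 + 1*(1/235)))*(-45*(0 + 51)) = (-412 - (-179/626 + 1/235))*(-45*51) = (-412 - 1*(-41439/147110))*(-2295) = (-412 + 41439/147110)*(-2295) = -60567881/147110*(-2295) = 27800657379/29422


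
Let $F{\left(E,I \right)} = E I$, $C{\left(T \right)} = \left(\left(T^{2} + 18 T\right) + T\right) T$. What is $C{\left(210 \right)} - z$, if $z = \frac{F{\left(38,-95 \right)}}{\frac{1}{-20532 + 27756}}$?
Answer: $36177540$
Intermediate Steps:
$C{\left(T \right)} = T \left(T^{2} + 19 T\right)$ ($C{\left(T \right)} = \left(T^{2} + 19 T\right) T = T \left(T^{2} + 19 T\right)$)
$z = -26078640$ ($z = \frac{38 \left(-95\right)}{\frac{1}{-20532 + 27756}} = - \frac{3610}{\frac{1}{7224}} = - 3610 \frac{1}{\frac{1}{7224}} = \left(-3610\right) 7224 = -26078640$)
$C{\left(210 \right)} - z = 210^{2} \left(19 + 210\right) - -26078640 = 44100 \cdot 229 + 26078640 = 10098900 + 26078640 = 36177540$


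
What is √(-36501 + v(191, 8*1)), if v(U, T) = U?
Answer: I*√36310 ≈ 190.55*I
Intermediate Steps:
√(-36501 + v(191, 8*1)) = √(-36501 + 191) = √(-36310) = I*√36310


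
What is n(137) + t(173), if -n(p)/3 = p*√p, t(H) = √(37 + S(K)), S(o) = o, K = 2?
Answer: √39 - 411*√137 ≈ -4804.4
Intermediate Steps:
t(H) = √39 (t(H) = √(37 + 2) = √39)
n(p) = -3*p^(3/2) (n(p) = -3*p*√p = -3*p^(3/2))
n(137) + t(173) = -411*√137 + √39 = √39 - 411*√137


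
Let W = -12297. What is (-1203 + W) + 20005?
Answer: 6505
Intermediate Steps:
(-1203 + W) + 20005 = (-1203 - 12297) + 20005 = -13500 + 20005 = 6505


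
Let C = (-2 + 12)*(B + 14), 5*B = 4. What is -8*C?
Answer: -1184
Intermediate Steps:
B = ⅘ (B = (⅕)*4 = ⅘ ≈ 0.80000)
C = 148 (C = (-2 + 12)*(⅘ + 14) = 10*(74/5) = 148)
-8*C = -8*148 = -1184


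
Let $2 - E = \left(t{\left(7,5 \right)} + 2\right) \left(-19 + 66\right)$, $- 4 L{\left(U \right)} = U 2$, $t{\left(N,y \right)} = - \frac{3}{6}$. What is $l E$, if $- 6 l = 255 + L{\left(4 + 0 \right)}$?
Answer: $\frac{34661}{12} \approx 2888.4$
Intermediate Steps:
$t{\left(N,y \right)} = - \frac{1}{2}$ ($t{\left(N,y \right)} = \left(-3\right) \frac{1}{6} = - \frac{1}{2}$)
$L{\left(U \right)} = - \frac{U}{2}$ ($L{\left(U \right)} = - \frac{U 2}{4} = - \frac{2 U}{4} = - \frac{U}{2}$)
$E = - \frac{137}{2}$ ($E = 2 - \left(- \frac{1}{2} + 2\right) \left(-19 + 66\right) = 2 - \frac{3}{2} \cdot 47 = 2 - \frac{141}{2} = - \frac{137}{2} \approx -68.5$)
$l = - \frac{253}{6}$ ($l = - \frac{255 - \frac{4 + 0}{2}}{6} = - \frac{255 - 2}{6} = \left(- \frac{1}{6}\right) 253 = - \frac{253}{6} \approx -42.167$)
$l E = \left(- \frac{253}{6}\right) \left(- \frac{137}{2}\right) = \frac{34661}{12}$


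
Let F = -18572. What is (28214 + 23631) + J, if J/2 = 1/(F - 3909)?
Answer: 1165527443/22481 ≈ 51845.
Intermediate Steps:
J = -2/22481 (J = 2/(-18572 - 3909) = 2/(-22481) = 2*(-1/22481) = -2/22481 ≈ -8.8964e-5)
(28214 + 23631) + J = (28214 + 23631) - 2/22481 = 51845 - 2/22481 = 1165527443/22481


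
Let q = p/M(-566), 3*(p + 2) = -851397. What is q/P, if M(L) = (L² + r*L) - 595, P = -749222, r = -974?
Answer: 40543/93229439570 ≈ 4.3487e-7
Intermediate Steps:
p = -283801 (p = -2 + (⅓)*(-851397) = -2 - 283799 = -283801)
M(L) = -595 + L² - 974*L (M(L) = (L² - 974*L) - 595 = -595 + L² - 974*L)
q = -40543/124435 (q = -283801/(-595 + (-566)² - 974*(-566)) = -283801/(-595 + 320356 + 551284) = -283801/871045 = -283801*1/871045 = -40543/124435 ≈ -0.32582)
q/P = -40543/124435/(-749222) = -40543/124435*(-1/749222) = 40543/93229439570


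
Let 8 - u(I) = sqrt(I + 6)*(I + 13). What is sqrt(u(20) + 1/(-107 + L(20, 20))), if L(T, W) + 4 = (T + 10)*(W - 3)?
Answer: sqrt(1274007 - 5253633*sqrt(26))/399 ≈ 12.66*I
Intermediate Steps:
L(T, W) = -4 + (-3 + W)*(10 + T) (L(T, W) = -4 + (T + 10)*(W - 3) = -4 + (10 + T)*(-3 + W) = -4 + (-3 + W)*(10 + T))
u(I) = 8 - sqrt(6 + I)*(13 + I) (u(I) = 8 - sqrt(I + 6)*(I + 13) = 8 - sqrt(6 + I)*(13 + I))
sqrt(u(20) + 1/(-107 + L(20, 20))) = sqrt((8 - 13*sqrt(6 + 20) - 1*20*sqrt(6 + 20)) + 1/(-107 + (-34 - 3*20 + 10*20 + 20*20))) = sqrt((8 - 13*sqrt(26) - 1*20*sqrt(26)) + 1/(-107 + (-34 - 60 + 200 + 400))) = sqrt((8 - 13*sqrt(26) - 20*sqrt(26)) + 1/(-107 + 506)) = sqrt((8 - 33*sqrt(26)) + 1/399) = sqrt(3193/399 - 33*sqrt(26))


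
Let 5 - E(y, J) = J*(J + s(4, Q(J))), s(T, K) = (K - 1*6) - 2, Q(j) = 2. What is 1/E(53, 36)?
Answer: -1/1075 ≈ -0.00093023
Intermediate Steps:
s(T, K) = -8 + K (s(T, K) = (K - 6) - 2 = (-6 + K) - 2 = -8 + K)
E(y, J) = 5 - J*(-6 + J) (E(y, J) = 5 - J*(J + (-8 + 2)) = 5 - J*(J - 6) = 5 - J*(-6 + J))
1/E(53, 36) = 1/(5 - 1*36**2 + 6*36) = 1/(5 - 1*1296 + 216) = 1/(5 - 1296 + 216) = 1/(-1075) = -1/1075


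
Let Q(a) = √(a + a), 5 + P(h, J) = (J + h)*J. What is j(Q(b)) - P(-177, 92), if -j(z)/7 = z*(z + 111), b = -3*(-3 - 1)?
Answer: 7657 - 1554*√6 ≈ 3850.5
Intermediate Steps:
P(h, J) = -5 + J*(J + h) (P(h, J) = -5 + (J + h)*J = -5 + J*(J + h))
b = 12 (b = -3*(-4) = 12)
Q(a) = √2*√a (Q(a) = √(2*a) = √2*√a)
j(z) = -7*z*(111 + z) (j(z) = -7*z*(z + 111) = -7*z*(111 + z))
j(Q(b)) - P(-177, 92) = -7*√2*√12*(111 + √2*√12) - (-5 + 92² + 92*(-177)) = -7*√2*(2*√3)*(111 + √2*(2*√3)) - (-5 + 8464 - 16284) = -7*2*√6*(111 + 2*√6) - 1*(-7825) = -14*√6*(111 + 2*√6) + 7825 = 7825 - 14*√6*(111 + 2*√6)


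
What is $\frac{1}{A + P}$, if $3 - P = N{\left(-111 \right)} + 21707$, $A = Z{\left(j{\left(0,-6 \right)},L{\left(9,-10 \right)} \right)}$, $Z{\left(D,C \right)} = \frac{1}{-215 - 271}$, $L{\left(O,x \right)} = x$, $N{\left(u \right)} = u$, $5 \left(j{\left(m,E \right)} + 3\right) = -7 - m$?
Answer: $- \frac{486}{10494199} \approx -4.6311 \cdot 10^{-5}$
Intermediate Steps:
$j{\left(m,E \right)} = - \frac{22}{5} - \frac{m}{5}$ ($j{\left(m,E \right)} = -3 + \frac{-7 - m}{5} = -3 - \left(\frac{7}{5} + \frac{m}{5}\right) = - \frac{22}{5} - \frac{m}{5}$)
$Z{\left(D,C \right)} = - \frac{1}{486}$ ($Z{\left(D,C \right)} = \frac{1}{-486} = - \frac{1}{486}$)
$A = - \frac{1}{486} \approx -0.0020576$
$P = -21593$ ($P = 3 - \left(-111 + 21707\right) = 3 - 21596 = -21593$)
$\frac{1}{A + P} = \frac{1}{- \frac{1}{486} - 21593} = \frac{1}{- \frac{10494199}{486}} = - \frac{486}{10494199}$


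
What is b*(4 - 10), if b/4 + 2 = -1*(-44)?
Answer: -1008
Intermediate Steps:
b = 168 (b = -8 + 4*(-1*(-44)) = -8 + 4*44 = -8 + 176 = 168)
b*(4 - 10) = 168*(4 - 10) = 168*(-6) = -1008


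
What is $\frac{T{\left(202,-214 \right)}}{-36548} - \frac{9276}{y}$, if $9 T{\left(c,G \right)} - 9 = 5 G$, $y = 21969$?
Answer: $- \frac{336429347}{802923012} \approx -0.41901$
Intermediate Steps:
$T{\left(c,G \right)} = 1 + \frac{5 G}{9}$
$\frac{T{\left(202,-214 \right)}}{-36548} - \frac{9276}{y} = \frac{1 + \frac{5}{9} \left(-214\right)}{-36548} - \frac{9276}{21969} = \left(1 - \frac{1070}{9}\right) \left(- \frac{1}{36548}\right) - \frac{3092}{7323} = \left(- \frac{1061}{9}\right) \left(- \frac{1}{36548}\right) - \frac{3092}{7323} = \frac{1061}{328932} - \frac{3092}{7323} = - \frac{336429347}{802923012}$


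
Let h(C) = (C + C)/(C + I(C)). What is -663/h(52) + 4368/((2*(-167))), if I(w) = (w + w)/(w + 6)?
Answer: -1724151/4843 ≈ -356.01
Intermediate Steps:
I(w) = 2*w/(6 + w) (I(w) = (2*w)/(6 + w) = 2*w/(6 + w))
h(C) = 2*C/(C + 2*C/(6 + C)) (h(C) = (C + C)/(C + 2*C/(6 + C)) = (2*C)/(C + 2*C/(6 + C)) = 2*C/(C + 2*C/(6 + C)))
-663/h(52) + 4368/((2*(-167))) = -663*(8 + 52)/(2*(6 + 52)) + 4368/((2*(-167))) = -663/(2*58/60) + 4368/(-334) = -663/(2*(1/60)*58) + 4368*(-1/334) = -663/29/15 - 2184/167 = -663*15/29 - 2184/167 = -9945/29 - 2184/167 = -1724151/4843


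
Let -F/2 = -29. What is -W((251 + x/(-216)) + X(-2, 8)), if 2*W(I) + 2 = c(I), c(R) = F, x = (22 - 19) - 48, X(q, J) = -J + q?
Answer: -28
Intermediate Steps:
X(q, J) = q - J
x = -45 (x = 3 - 48 = -45)
F = 58 (F = -2*(-29) = 58)
c(R) = 58
W(I) = 28 (W(I) = -1 + (½)*58 = -1 + 29 = 28)
-W((251 + x/(-216)) + X(-2, 8)) = -1*28 = -28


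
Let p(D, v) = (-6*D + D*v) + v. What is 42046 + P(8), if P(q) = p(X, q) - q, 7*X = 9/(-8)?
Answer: 1177279/28 ≈ 42046.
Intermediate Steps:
X = -9/56 (X = (9/(-8))/7 = (9*(-⅛))/7 = (⅐)*(-9/8) = -9/56 ≈ -0.16071)
p(D, v) = v - 6*D + D*v
P(q) = 27/28 - 9*q/56 (P(q) = (q - 6*(-9/56) - 9*q/56) - q = (q + 27/28 - 9*q/56) - q = (27/28 + 47*q/56) - q = 27/28 - 9*q/56)
42046 + P(8) = 42046 + (27/28 - 9/56*8) = 42046 + (27/28 - 9/7) = 42046 - 9/28 = 1177279/28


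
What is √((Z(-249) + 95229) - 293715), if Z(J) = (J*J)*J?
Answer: 3*I*√1737415 ≈ 3954.3*I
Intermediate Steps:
Z(J) = J³ (Z(J) = J²*J = J³)
√((Z(-249) + 95229) - 293715) = √(((-249)³ + 95229) - 293715) = √((-15438249 + 95229) - 293715) = √(-15343020 - 293715) = √(-15636735) = 3*I*√1737415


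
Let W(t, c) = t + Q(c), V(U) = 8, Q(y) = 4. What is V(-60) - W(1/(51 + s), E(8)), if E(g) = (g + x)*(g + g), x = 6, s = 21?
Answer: 287/72 ≈ 3.9861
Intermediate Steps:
E(g) = 2*g*(6 + g) (E(g) = (g + 6)*(g + g) = (6 + g)*(2*g) = 2*g*(6 + g))
W(t, c) = 4 + t (W(t, c) = t + 4 = 4 + t)
V(-60) - W(1/(51 + s), E(8)) = 8 - (4 + 1/(51 + 21)) = 8 - (4 + 1/72) = 8 - 1*289/72 = 8 - 289/72 = 287/72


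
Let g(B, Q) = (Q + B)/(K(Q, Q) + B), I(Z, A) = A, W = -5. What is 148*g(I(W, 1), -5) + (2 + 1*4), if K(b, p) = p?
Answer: 154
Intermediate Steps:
g(B, Q) = 1 (g(B, Q) = (Q + B)/(Q + B) = (B + Q)/(B + Q) = 1)
148*g(I(W, 1), -5) + (2 + 1*4) = 148*1 + (2 + 1*4) = 148 + (2 + 4) = 148 + 6 = 154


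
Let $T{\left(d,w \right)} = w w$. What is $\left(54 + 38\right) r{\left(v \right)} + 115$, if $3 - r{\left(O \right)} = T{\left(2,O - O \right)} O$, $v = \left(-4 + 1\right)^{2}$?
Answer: $391$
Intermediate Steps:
$T{\left(d,w \right)} = w^{2}$
$v = 9$ ($v = \left(-3\right)^{2} = 9$)
$r{\left(O \right)} = 3$ ($r{\left(O \right)} = 3 - \left(O - O\right)^{2} O = 3 - 0^{2} O = 3 - 0 O = 3 - 0 = 3 + 0 = 3$)
$\left(54 + 38\right) r{\left(v \right)} + 115 = \left(54 + 38\right) 3 + 115 = 92 \cdot 3 + 115 = 276 + 115 = 391$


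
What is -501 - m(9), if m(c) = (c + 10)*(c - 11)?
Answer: -463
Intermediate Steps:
m(c) = (-11 + c)*(10 + c) (m(c) = (10 + c)*(-11 + c) = (-11 + c)*(10 + c))
-501 - m(9) = -501 - (-110 + 9² - 1*9) = -501 - (-110 + 81 - 9) = -501 - 1*(-38) = -501 + 38 = -463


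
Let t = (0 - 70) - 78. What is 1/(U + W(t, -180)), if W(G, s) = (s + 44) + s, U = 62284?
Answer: 1/61968 ≈ 1.6137e-5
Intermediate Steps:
t = -148 (t = -70 - 78 = -148)
W(G, s) = 44 + 2*s (W(G, s) = (44 + s) + s = 44 + 2*s)
1/(U + W(t, -180)) = 1/(62284 + (44 + 2*(-180))) = 1/(62284 + (44 - 360)) = 1/(62284 - 316) = 1/61968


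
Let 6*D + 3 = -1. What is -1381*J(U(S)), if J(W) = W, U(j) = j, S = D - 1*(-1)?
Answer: -1381/3 ≈ -460.33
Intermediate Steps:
D = -⅔ (D = -½ + (⅙)*(-1) = -½ - ⅙ = -⅔ ≈ -0.66667)
S = ⅓ (S = -⅔ - 1*(-1) = -⅔ + 1 = ⅓ ≈ 0.33333)
-1381*J(U(S)) = -1381*⅓ = -1381/3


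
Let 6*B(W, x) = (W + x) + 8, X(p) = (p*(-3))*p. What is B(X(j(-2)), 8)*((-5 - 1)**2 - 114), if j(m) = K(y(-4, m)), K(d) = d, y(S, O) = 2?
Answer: -52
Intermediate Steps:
j(m) = 2
X(p) = -3*p**2 (X(p) = (-3*p)*p = -3*p**2)
B(W, x) = 4/3 + W/6 + x/6 (B(W, x) = ((W + x) + 8)/6 = (8 + W + x)/6 = 4/3 + W/6 + x/6)
B(X(j(-2)), 8)*((-5 - 1)**2 - 114) = (4/3 + (-3*2**2)/6 + (1/6)*8)*((-5 - 1)**2 - 114) = (4/3 + (-3*4)/6 + 4/3)*((-6)**2 - 114) = (4/3 + (1/6)*(-12) + 4/3)*(36 - 114) = (4/3 - 2 + 4/3)*(-78) = (2/3)*(-78) = -52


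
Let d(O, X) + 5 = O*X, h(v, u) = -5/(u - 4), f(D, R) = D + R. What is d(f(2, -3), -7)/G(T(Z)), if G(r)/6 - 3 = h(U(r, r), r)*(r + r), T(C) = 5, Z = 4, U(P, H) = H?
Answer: -1/141 ≈ -0.0070922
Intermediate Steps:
h(v, u) = -5/(-4 + u)
d(O, X) = -5 + O*X
G(r) = 18 - 60*r/(-4 + r) (G(r) = 18 + 6*((-5/(-4 + r))*(r + r)) = 18 + 6*((-5/(-4 + r))*(2*r)) = 18 + 6*(-10*r/(-4 + r)) = 18 - 60*r/(-4 + r))
d(f(2, -3), -7)/G(T(Z)) = (-5 + (2 - 3)*(-7))/((6*(-12 - 7*5)/(-4 + 5))) = (-5 - 1*(-7))/((6*(-12 - 35)/1)) = (-5 + 7)/((6*1*(-47))) = 2/(-282) = 2*(-1/282) = -1/141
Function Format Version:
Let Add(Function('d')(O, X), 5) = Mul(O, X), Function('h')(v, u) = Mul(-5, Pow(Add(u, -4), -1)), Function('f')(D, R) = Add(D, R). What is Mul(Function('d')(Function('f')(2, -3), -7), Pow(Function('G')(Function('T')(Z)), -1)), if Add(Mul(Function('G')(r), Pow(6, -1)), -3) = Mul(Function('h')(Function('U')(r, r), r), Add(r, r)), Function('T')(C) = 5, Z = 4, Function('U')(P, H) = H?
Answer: Rational(-1, 141) ≈ -0.0070922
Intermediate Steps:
Function('h')(v, u) = Mul(-5, Pow(Add(-4, u), -1))
Function('d')(O, X) = Add(-5, Mul(O, X))
Function('G')(r) = Add(18, Mul(-60, r, Pow(Add(-4, r), -1))) (Function('G')(r) = Add(18, Mul(6, Mul(Mul(-5, Pow(Add(-4, r), -1)), Add(r, r)))) = Add(18, Mul(6, Mul(Mul(-5, Pow(Add(-4, r), -1)), Mul(2, r)))) = Add(18, Mul(6, Mul(-10, r, Pow(Add(-4, r), -1)))) = Add(18, Mul(-60, r, Pow(Add(-4, r), -1))))
Mul(Function('d')(Function('f')(2, -3), -7), Pow(Function('G')(Function('T')(Z)), -1)) = Mul(Add(-5, Mul(Add(2, -3), -7)), Pow(Mul(6, Pow(Add(-4, 5), -1), Add(-12, Mul(-7, 5))), -1)) = Mul(Add(-5, Mul(-1, -7)), Pow(Mul(6, Pow(1, -1), Add(-12, -35)), -1)) = Mul(Add(-5, 7), Pow(Mul(6, 1, -47), -1)) = Mul(2, Pow(-282, -1)) = Mul(2, Rational(-1, 282)) = Rational(-1, 141)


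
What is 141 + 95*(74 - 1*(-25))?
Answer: 9546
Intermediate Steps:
141 + 95*(74 - 1*(-25)) = 141 + 95*(74 + 25) = 141 + 95*99 = 141 + 9405 = 9546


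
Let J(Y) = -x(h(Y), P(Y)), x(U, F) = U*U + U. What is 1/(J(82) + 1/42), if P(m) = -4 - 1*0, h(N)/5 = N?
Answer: -42/7077419 ≈ -5.9344e-6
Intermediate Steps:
h(N) = 5*N
P(m) = -4 (P(m) = -4 + 0 = -4)
x(U, F) = U + U**2 (x(U, F) = U**2 + U = U + U**2)
J(Y) = -5*Y*(1 + 5*Y)
1/(J(82) + 1/42) = 1/(-5*82*(1 + 5*82) + 1/42) = 1/(-5*82*(1 + 410) + 1/42) = 1/(-5*82*411 + 1/42) = 1/(-168510 + 1/42) = 1/(-7077419/42) = -42/7077419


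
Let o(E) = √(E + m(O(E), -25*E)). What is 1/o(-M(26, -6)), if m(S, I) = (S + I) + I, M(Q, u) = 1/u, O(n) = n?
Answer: -I*√2/4 ≈ -0.35355*I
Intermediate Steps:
m(S, I) = S + 2*I (m(S, I) = (I + S) + I = S + 2*I)
o(E) = 4*√3*√(-E) (o(E) = √(E + (E + 2*(-25*E))) = √(E + (E - 50*E)) = √(E - 49*E) = √(-48*E) = 4*√3*√(-E))
1/o(-M(26, -6)) = 1/(4*√3*√(-(-1)/(-6))) = 1/(4*√3*√(-(-1)*(-1)/6)) = 1/(4*√3*√(-1*⅙)) = 1/(4*√3*√(-⅙)) = 1/(4*√3*(I*√6/6)) = 1/(2*I*√2) = -I*√2/4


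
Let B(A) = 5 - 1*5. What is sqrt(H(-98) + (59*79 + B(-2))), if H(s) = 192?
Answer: sqrt(4853) ≈ 69.663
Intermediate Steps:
B(A) = 0 (B(A) = 5 - 5 = 0)
sqrt(H(-98) + (59*79 + B(-2))) = sqrt(192 + (59*79 + 0)) = sqrt(192 + (4661 + 0)) = sqrt(192 + 4661) = sqrt(4853)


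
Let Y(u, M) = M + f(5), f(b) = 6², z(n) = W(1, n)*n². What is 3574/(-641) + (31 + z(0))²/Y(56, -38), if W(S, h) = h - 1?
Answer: -623149/1282 ≈ -486.08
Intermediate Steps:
W(S, h) = -1 + h
z(n) = n²*(-1 + n) (z(n) = (-1 + n)*n² = n²*(-1 + n))
f(b) = 36
Y(u, M) = 36 + M (Y(u, M) = M + 36 = 36 + M)
3574/(-641) + (31 + z(0))²/Y(56, -38) = 3574/(-641) + (31 + 0²*(-1 + 0))²/(36 - 38) = 3574*(-1/641) + (31 + 0*(-1))²/(-2) = -3574/641 + (31 + 0)²*(-½) = -3574/641 + 31²*(-½) = -3574/641 + 961*(-½) = -3574/641 - 961/2 = -623149/1282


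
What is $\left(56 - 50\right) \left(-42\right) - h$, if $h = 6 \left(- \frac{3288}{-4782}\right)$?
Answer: $- \frac{204132}{797} \approx -256.13$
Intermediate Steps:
$h = \frac{3288}{797}$ ($h = 6 \left(\left(-3288\right) \left(- \frac{1}{4782}\right)\right) = 6 \cdot \frac{548}{797} = \frac{3288}{797} \approx 4.1255$)
$\left(56 - 50\right) \left(-42\right) - h = \left(56 - 50\right) \left(-42\right) - \frac{3288}{797} = 6 \left(-42\right) - \frac{3288}{797} = -252 - \frac{3288}{797} = - \frac{204132}{797}$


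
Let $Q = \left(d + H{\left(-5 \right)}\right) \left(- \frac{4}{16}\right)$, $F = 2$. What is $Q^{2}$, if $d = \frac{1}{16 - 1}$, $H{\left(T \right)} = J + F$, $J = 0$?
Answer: $\frac{961}{3600} \approx 0.26694$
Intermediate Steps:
$H{\left(T \right)} = 2$ ($H{\left(T \right)} = 0 + 2 = 2$)
$d = \frac{1}{15} \approx 0.066667$
$Q = - \frac{31}{60}$ ($Q = \left(\frac{1}{15} + 2\right) \left(- \frac{4}{16}\right) = \frac{31 \left(\left(-4\right) \frac{1}{16}\right)}{15} = \frac{31}{15} \left(- \frac{1}{4}\right) = - \frac{31}{60} \approx -0.51667$)
$Q^{2} = \left(- \frac{31}{60}\right)^{2} = \frac{961}{3600}$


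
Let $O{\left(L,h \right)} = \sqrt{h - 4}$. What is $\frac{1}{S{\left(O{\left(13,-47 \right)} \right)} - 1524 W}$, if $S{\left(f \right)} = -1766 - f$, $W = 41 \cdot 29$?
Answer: $\frac{i}{\sqrt{51} - 1813802 i} \approx -5.5133 \cdot 10^{-7} + 2.1707 \cdot 10^{-12} i$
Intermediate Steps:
$O{\left(L,h \right)} = \sqrt{-4 + h}$
$W = 1189$
$\frac{1}{S{\left(O{\left(13,-47 \right)} \right)} - 1524 W} = \frac{1}{\left(-1766 - \sqrt{-4 - 47}\right) - 1812036} = \frac{1}{\left(-1766 - \sqrt{-51}\right) - 1812036} = \frac{1}{\left(-1766 - i \sqrt{51}\right) - 1812036} = \frac{1}{-1813802 - i \sqrt{51}}$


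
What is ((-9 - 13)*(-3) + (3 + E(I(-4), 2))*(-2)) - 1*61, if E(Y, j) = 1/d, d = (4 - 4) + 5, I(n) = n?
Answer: -7/5 ≈ -1.4000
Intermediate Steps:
d = 5 (d = 0 + 5 = 5)
E(Y, j) = ⅕ (E(Y, j) = 1/5 = ⅕)
((-9 - 13)*(-3) + (3 + E(I(-4), 2))*(-2)) - 1*61 = ((-9 - 13)*(-3) + (3 + ⅕)*(-2)) - 1*61 = (-22*(-3) + (16/5)*(-2)) - 61 = (66 - 32/5) - 61 = 298/5 - 61 = -7/5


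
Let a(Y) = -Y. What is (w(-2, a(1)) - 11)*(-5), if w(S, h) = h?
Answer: 60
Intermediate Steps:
(w(-2, a(1)) - 11)*(-5) = (-1*1 - 11)*(-5) = (-1 - 11)*(-5) = -12*(-5) = 60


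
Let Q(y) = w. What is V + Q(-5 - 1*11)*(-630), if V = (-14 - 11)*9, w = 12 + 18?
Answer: -19125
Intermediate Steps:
w = 30
Q(y) = 30
V = -225 (V = -25*9 = -225)
V + Q(-5 - 1*11)*(-630) = -225 + 30*(-630) = -225 - 18900 = -19125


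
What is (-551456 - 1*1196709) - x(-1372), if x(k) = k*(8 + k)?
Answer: -3619573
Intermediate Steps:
(-551456 - 1*1196709) - x(-1372) = (-551456 - 1*1196709) - (-1372)*(8 - 1372) = (-551456 - 1196709) - (-1372)*(-1364) = -1748165 - 1*1871408 = -1748165 - 1871408 = -3619573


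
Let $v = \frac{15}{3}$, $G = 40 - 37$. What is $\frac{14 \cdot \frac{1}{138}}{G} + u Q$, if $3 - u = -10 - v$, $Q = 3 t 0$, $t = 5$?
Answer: $\frac{7}{207} \approx 0.033816$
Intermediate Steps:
$G = 3$
$v = 5$ ($v = 15 \cdot \frac{1}{3} = 5$)
$Q = 0$ ($Q = 3 \cdot 5 \cdot 0 = 15 \cdot 0 = 0$)
$u = 18$ ($u = 3 - \left(-10 - 5\right) = 3 - -15 = 3 + 15 = 18$)
$\frac{14 \cdot \frac{1}{138}}{G} + u Q = \frac{14 \cdot \frac{1}{138}}{3} + 18 \cdot 0 = 14 \cdot \frac{1}{138} \cdot \frac{1}{3} + 0 = \frac{7}{69} \cdot \frac{1}{3} + 0 = \frac{7}{207} + 0 = \frac{7}{207}$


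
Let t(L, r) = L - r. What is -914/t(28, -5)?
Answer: -914/33 ≈ -27.697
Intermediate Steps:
-914/t(28, -5) = -914/(28 - 1*(-5)) = -914/(28 + 5) = -914/33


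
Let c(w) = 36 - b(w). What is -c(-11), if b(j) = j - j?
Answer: -36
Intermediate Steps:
b(j) = 0
c(w) = 36 (c(w) = 36 - 1*0 = 36 + 0 = 36)
-c(-11) = -1*36 = -36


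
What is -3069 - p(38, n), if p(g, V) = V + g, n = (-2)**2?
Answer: -3111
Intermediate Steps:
n = 4
-3069 - p(38, n) = -3069 - (4 + 38) = -3069 - 1*42 = -3069 - 42 = -3111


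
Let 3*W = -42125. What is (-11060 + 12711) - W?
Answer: 47078/3 ≈ 15693.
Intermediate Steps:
W = -42125/3 (W = (1/3)*(-42125) = -42125/3 ≈ -14042.)
(-11060 + 12711) - W = (-11060 + 12711) - 1*(-42125/3) = 1651 + 42125/3 = 47078/3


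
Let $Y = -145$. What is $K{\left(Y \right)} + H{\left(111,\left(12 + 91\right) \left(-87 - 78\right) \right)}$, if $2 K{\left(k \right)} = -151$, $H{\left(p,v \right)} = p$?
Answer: $\frac{71}{2} \approx 35.5$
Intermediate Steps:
$K{\left(k \right)} = - \frac{151}{2}$ ($K{\left(k \right)} = \frac{1}{2} \left(-151\right) = - \frac{151}{2}$)
$K{\left(Y \right)} + H{\left(111,\left(12 + 91\right) \left(-87 - 78\right) \right)} = - \frac{151}{2} + 111 = \frac{71}{2}$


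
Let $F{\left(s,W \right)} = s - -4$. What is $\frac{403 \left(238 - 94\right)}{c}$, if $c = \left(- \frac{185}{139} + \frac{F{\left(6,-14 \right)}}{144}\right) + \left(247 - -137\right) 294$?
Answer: $\frac{580784256}{1129850543} \approx 0.51404$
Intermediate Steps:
$F{\left(s,W \right)} = 4 + s$ ($F{\left(s,W \right)} = s + 4 = 4 + s$)
$c = \frac{1129850543}{10008}$ ($c = \left(- \frac{185}{139} + \frac{4 + 6}{144}\right) + \left(247 - -137\right) 294 = \left(\left(-185\right) \frac{1}{139} + 10 \cdot \frac{1}{144}\right) + \left(247 + 137\right) 294 = \left(- \frac{185}{139} + \frac{5}{72}\right) + 384 \cdot 294 = - \frac{12625}{10008} + 112896 = \frac{1129850543}{10008} \approx 1.1289 \cdot 10^{5}$)
$\frac{403 \left(238 - 94\right)}{c} = \frac{403 \left(238 - 94\right)}{\frac{1129850543}{10008}} = 403 \cdot 144 \cdot \frac{10008}{1129850543} = 58032 \cdot \frac{10008}{1129850543} = \frac{580784256}{1129850543}$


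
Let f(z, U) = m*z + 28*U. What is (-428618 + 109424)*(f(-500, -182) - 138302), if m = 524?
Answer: 129400609212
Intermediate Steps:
f(z, U) = 28*U + 524*z (f(z, U) = 524*z + 28*U = 28*U + 524*z)
(-428618 + 109424)*(f(-500, -182) - 138302) = (-428618 + 109424)*((28*(-182) + 524*(-500)) - 138302) = -319194*((-5096 - 262000) - 138302) = -319194*(-267096 - 138302) = -319194*(-405398) = 129400609212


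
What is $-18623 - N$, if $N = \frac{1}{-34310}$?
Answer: $- \frac{638955129}{34310} \approx -18623.0$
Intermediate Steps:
$N = - \frac{1}{34310} \approx -2.9146 \cdot 10^{-5}$
$-18623 - N = -18623 - - \frac{1}{34310} = -18623 + \frac{1}{34310} = - \frac{638955129}{34310}$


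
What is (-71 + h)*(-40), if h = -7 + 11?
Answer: 2680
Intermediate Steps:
h = 4
(-71 + h)*(-40) = (-71 + 4)*(-40) = -67*(-40) = 2680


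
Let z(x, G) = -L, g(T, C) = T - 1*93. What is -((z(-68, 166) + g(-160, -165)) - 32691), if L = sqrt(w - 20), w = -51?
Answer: 32944 + I*sqrt(71) ≈ 32944.0 + 8.4261*I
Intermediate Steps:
g(T, C) = -93 + T (g(T, C) = T - 93 = -93 + T)
L = I*sqrt(71) (L = sqrt(-51 - 20) = sqrt(-71) = I*sqrt(71) ≈ 8.4261*I)
z(x, G) = -I*sqrt(71)
-((z(-68, 166) + g(-160, -165)) - 32691) = -((-I*sqrt(71) + (-93 - 160)) - 32691) = -((-I*sqrt(71) - 253) - 32691) = -((-253 - I*sqrt(71)) - 32691) = -(-32944 - I*sqrt(71)) = 32944 + I*sqrt(71)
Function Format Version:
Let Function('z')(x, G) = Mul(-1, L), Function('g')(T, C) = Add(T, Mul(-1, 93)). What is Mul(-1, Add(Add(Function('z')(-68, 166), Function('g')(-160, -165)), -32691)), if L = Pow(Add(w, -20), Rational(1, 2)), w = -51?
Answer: Add(32944, Mul(I, Pow(71, Rational(1, 2)))) ≈ Add(32944., Mul(8.4261, I))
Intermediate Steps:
Function('g')(T, C) = Add(-93, T) (Function('g')(T, C) = Add(T, -93) = Add(-93, T))
L = Mul(I, Pow(71, Rational(1, 2))) (L = Pow(Add(-51, -20), Rational(1, 2)) = Pow(-71, Rational(1, 2)) = Mul(I, Pow(71, Rational(1, 2))) ≈ Mul(8.4261, I))
Function('z')(x, G) = Mul(-1, I, Pow(71, Rational(1, 2))) (Function('z')(x, G) = Mul(-1, Mul(I, Pow(71, Rational(1, 2)))) = Mul(-1, I, Pow(71, Rational(1, 2))))
Mul(-1, Add(Add(Function('z')(-68, 166), Function('g')(-160, -165)), -32691)) = Mul(-1, Add(Add(Mul(-1, I, Pow(71, Rational(1, 2))), Add(-93, -160)), -32691)) = Mul(-1, Add(Add(Mul(-1, I, Pow(71, Rational(1, 2))), -253), -32691)) = Mul(-1, Add(Add(-253, Mul(-1, I, Pow(71, Rational(1, 2)))), -32691)) = Mul(-1, Add(-32944, Mul(-1, I, Pow(71, Rational(1, 2))))) = Add(32944, Mul(I, Pow(71, Rational(1, 2))))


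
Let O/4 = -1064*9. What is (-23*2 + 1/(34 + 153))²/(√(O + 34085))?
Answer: -73977201*I*√4219/147534211 ≈ -32.569*I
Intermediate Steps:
O = -38304 (O = 4*(-1064*9) = 4*(-9576) = -38304)
(-23*2 + 1/(34 + 153))²/(√(O + 34085)) = (-23*2 + 1/(34 + 153))²/(√(-38304 + 34085)) = (-46 + 1/187)²/(√(-4219)) = (-46 + 1/187)²/((I*√4219)) = (-8601/187)²*(-I*√4219/4219) = 73977201*(-I*√4219/4219)/34969 = -73977201*I*√4219/147534211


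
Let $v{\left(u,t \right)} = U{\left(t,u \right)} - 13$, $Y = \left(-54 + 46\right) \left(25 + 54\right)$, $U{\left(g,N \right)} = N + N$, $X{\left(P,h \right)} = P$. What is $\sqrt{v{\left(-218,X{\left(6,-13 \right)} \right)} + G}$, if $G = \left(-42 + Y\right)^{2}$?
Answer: $\sqrt{453827} \approx 673.67$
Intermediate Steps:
$U{\left(g,N \right)} = 2 N$
$Y = -632$ ($Y = \left(-8\right) 79 = -632$)
$v{\left(u,t \right)} = -13 + 2 u$ ($v{\left(u,t \right)} = 2 u - 13 = -13 + 2 u$)
$G = 454276$ ($G = \left(-42 - 632\right)^{2} = \left(-674\right)^{2} = 454276$)
$\sqrt{v{\left(-218,X{\left(6,-13 \right)} \right)} + G} = \sqrt{\left(-13 + 2 \left(-218\right)\right) + 454276} = \sqrt{\left(-13 - 436\right) + 454276} = \sqrt{-449 + 454276} = \sqrt{453827}$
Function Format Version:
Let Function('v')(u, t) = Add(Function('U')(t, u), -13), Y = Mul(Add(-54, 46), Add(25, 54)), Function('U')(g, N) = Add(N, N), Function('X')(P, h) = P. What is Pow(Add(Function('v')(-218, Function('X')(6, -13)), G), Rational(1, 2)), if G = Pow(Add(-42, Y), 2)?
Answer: Pow(453827, Rational(1, 2)) ≈ 673.67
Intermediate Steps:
Function('U')(g, N) = Mul(2, N)
Y = -632 (Y = Mul(-8, 79) = -632)
Function('v')(u, t) = Add(-13, Mul(2, u)) (Function('v')(u, t) = Add(Mul(2, u), -13) = Add(-13, Mul(2, u)))
G = 454276 (G = Pow(Add(-42, -632), 2) = Pow(-674, 2) = 454276)
Pow(Add(Function('v')(-218, Function('X')(6, -13)), G), Rational(1, 2)) = Pow(Add(Add(-13, Mul(2, -218)), 454276), Rational(1, 2)) = Pow(Add(Add(-13, -436), 454276), Rational(1, 2)) = Pow(Add(-449, 454276), Rational(1, 2)) = Pow(453827, Rational(1, 2))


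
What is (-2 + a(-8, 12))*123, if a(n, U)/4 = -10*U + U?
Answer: -53382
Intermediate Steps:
a(n, U) = -36*U (a(n, U) = 4*(-10*U + U) = 4*(-9*U) = -36*U)
(-2 + a(-8, 12))*123 = (-2 - 36*12)*123 = (-2 - 432)*123 = -434*123 = -53382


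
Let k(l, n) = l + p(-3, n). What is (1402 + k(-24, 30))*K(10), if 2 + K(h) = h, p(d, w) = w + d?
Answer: 11240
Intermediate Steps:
p(d, w) = d + w
k(l, n) = -3 + l + n (k(l, n) = l + (-3 + n) = -3 + l + n)
K(h) = -2 + h
(1402 + k(-24, 30))*K(10) = (1402 + (-3 - 24 + 30))*(-2 + 10) = (1402 + 3)*8 = 1405*8 = 11240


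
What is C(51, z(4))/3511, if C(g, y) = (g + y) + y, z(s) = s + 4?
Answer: 67/3511 ≈ 0.019083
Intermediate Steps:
z(s) = 4 + s
C(g, y) = g + 2*y
C(51, z(4))/3511 = (51 + 2*(4 + 4))/3511 = (51 + 2*8)*(1/3511) = (51 + 16)*(1/3511) = 67*(1/3511) = 67/3511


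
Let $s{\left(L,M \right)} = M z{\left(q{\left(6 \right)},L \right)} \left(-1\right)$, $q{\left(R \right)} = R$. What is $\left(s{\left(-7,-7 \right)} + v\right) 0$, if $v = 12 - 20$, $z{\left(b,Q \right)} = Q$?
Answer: $0$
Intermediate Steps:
$v = -8$
$s{\left(L,M \right)} = - L M$ ($s{\left(L,M \right)} = M L \left(-1\right) = L M \left(-1\right) = - L M$)
$\left(s{\left(-7,-7 \right)} + v\right) 0 = \left(\left(-1\right) \left(-7\right) \left(-7\right) - 8\right) 0 = \left(-49 - 8\right) 0 = \left(-57\right) 0 = 0$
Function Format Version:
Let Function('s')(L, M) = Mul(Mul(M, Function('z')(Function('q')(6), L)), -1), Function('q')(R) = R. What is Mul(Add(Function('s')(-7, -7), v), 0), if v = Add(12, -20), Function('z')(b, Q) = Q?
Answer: 0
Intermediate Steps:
v = -8
Function('s')(L, M) = Mul(-1, L, M) (Function('s')(L, M) = Mul(Mul(M, L), -1) = Mul(Mul(L, M), -1) = Mul(-1, L, M))
Mul(Add(Function('s')(-7, -7), v), 0) = Mul(Add(Mul(-1, -7, -7), -8), 0) = Mul(Add(-49, -8), 0) = Mul(-57, 0) = 0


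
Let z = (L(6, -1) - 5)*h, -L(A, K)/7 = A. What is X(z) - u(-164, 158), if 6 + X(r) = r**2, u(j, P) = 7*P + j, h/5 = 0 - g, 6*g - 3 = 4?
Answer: 2671897/36 ≈ 74219.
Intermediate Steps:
g = 7/6 (g = 1/2 + (1/6)*4 = 1/2 + 2/3 = 7/6 ≈ 1.1667)
L(A, K) = -7*A
h = -35/6 (h = 5*(0 - 1*7/6) = 5*(0 - 7/6) = 5*(-7/6) = -35/6 ≈ -5.8333)
u(j, P) = j + 7*P
z = 1645/6 (z = (-7*6 - 5)*(-35/6) = (-42 - 5)*(-35/6) = -47*(-35/6) = 1645/6 ≈ 274.17)
X(r) = -6 + r**2
X(z) - u(-164, 158) = (-6 + (1645/6)**2) - (-164 + 7*158) = (-6 + 2706025/36) - (-164 + 1106) = 2705809/36 - 1*942 = 2705809/36 - 942 = 2671897/36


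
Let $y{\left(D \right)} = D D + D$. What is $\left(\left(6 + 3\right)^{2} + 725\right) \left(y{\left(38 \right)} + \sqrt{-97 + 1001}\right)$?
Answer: $1194492 + 1612 \sqrt{226} \approx 1.2187 \cdot 10^{6}$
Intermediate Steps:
$y{\left(D \right)} = D + D^{2}$ ($y{\left(D \right)} = D^{2} + D = D + D^{2}$)
$\left(\left(6 + 3\right)^{2} + 725\right) \left(y{\left(38 \right)} + \sqrt{-97 + 1001}\right) = \left(\left(6 + 3\right)^{2} + 725\right) \left(38 \left(1 + 38\right) + \sqrt{-97 + 1001}\right) = \left(9^{2} + 725\right) \left(38 \cdot 39 + \sqrt{904}\right) = \left(81 + 725\right) \left(1482 + 2 \sqrt{226}\right) = 806 \left(1482 + 2 \sqrt{226}\right) = 1194492 + 1612 \sqrt{226}$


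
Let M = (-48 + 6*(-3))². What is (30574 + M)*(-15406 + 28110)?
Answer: 443750720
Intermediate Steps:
M = 4356 (M = (-48 - 18)² = (-66)² = 4356)
(30574 + M)*(-15406 + 28110) = (30574 + 4356)*(-15406 + 28110) = 34930*12704 = 443750720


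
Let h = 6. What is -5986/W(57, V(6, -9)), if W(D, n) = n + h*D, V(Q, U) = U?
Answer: -5986/333 ≈ -17.976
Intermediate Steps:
W(D, n) = n + 6*D
-5986/W(57, V(6, -9)) = -5986/(-9 + 6*57) = -5986/(-9 + 342) = -5986/333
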